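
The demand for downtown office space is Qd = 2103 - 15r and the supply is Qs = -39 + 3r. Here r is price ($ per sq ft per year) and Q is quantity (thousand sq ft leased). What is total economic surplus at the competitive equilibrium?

The market clears where 2103 - 15r = -39 + 3r. Rearranging, 18r = 2142, hence r* = 119.
Substitute back: Q* = 2103 - 15(119) = 318.
Demand choke price = 140.2; supply choke price = 13. CS = ½(140.2 - 119)(318) = 3370.8; PS = ½(119 - 13)(318) = 16854. Total surplus = 20224.8.

Total surplus = 20224.8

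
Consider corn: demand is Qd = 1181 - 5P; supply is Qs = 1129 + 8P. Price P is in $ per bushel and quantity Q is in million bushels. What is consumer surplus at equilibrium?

At equilibrium Qd = Qs, so 1181 - 5P = 1129 + 8P; collecting terms, 52 = 13P and P* = 4.
From the demand curve, Q* = 1181 - 5(4) = 1161.
Demand choke price (Qd = 0): P = 1181/5 = 236.2. Consumer surplus = ½ × (236.2 - 4) × 1161 = 134792.1.

Consumer surplus = 134792.1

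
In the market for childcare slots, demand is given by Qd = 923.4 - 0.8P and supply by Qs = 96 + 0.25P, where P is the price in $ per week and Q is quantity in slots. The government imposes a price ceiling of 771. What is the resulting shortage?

Evaluating both curves at the ceiling price 771 gives Qd = 306.6, Qs = 288.75.
Shortage = Qd - Qs = 306.6 - 288.75 = 17.85.

Shortage = 17.85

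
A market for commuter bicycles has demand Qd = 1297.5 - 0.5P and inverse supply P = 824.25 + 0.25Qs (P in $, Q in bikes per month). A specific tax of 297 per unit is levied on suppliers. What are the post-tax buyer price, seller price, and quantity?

P_b = 1285, P_s = 988, Q = 655

Rewriting in direct form: Qs = -3297 + 4P.
With a tax of 297 on suppliers, they supply based on the net price P_s = P_b - 297, so Qs = -4485 + 4P_b.
Equate demand and the shifted supply: 1297.5 - 0.5P_b = -4485 + 4P_b, giving 4.5P_b = 5782.5, so P_b = 1285.
So P_s = 988 and the quantity traded is Q = 1297.5 - 0.5(1285) = 655.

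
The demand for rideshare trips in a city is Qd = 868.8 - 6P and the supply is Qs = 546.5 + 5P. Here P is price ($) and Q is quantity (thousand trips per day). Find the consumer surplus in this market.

At equilibrium Qd = Qs, so 868.8 - 6P = 546.5 + 5P; collecting terms, 322.3 = 11P and P* = 29.3.
Then Q* = 868.8 - 6(29.3) = 693.
Demand choke price (Qd = 0): P = 868.8/6 = 144.8. Consumer surplus = ½ × (144.8 - 29.3) × 693 = 40020.75.

Consumer surplus = 40020.75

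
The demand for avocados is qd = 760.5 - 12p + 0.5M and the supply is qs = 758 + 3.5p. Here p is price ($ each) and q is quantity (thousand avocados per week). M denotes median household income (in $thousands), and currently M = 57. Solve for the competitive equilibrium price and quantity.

p* = 2, q* = 765

With M = 57, demand is qd = 789 - 12p.
Equating demand and supply, 789 - 12p = 758 + 3.5p gives 15.5p = 31, so p* = 2.
Plugging p* into demand: q* = 789 - 12(2) = 765.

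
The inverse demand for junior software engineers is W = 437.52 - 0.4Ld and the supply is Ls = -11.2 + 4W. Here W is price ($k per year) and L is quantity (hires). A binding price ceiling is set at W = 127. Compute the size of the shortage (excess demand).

Shortage = 279.5

Solving each curve for L: Ld = 1093.8 - 2.5W.
With W fixed at 127, quantity demanded is 776.3 and quantity supplied is 496.8.
Shortage = Ld - Ls = 776.3 - 496.8 = 279.5.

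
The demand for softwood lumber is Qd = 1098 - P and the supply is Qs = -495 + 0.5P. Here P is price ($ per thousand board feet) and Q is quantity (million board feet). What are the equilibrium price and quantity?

At equilibrium Qd = Qs, so 1098 - P = -495 + 0.5P; collecting terms, 1593 = 1.5P and P* = 1062.
Substitute back: Q* = 1098 - 1062 = 36.

P* = 1062, Q* = 36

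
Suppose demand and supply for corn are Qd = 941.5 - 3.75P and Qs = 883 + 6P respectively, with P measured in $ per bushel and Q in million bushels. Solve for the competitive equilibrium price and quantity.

Equating demand and supply, 941.5 - 3.75P = 883 + 6P gives 9.75P = 58.5, so P* = 6.
From the demand curve, Q* = 941.5 - 3.75(6) = 919.

P* = 6, Q* = 919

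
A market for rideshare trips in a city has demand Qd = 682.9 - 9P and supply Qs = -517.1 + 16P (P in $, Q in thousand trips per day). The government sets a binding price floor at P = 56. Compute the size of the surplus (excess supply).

Evaluating both curves at the floor price 56 gives Qd = 178.9, Qs = 378.9.
Surplus = Qs - Qd = 378.9 - 178.9 = 200.

Surplus = 200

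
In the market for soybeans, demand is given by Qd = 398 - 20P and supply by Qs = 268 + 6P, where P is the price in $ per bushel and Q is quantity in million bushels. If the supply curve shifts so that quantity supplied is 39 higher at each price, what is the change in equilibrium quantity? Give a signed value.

ΔQ = 30

At equilibrium Qd = Qs, so 398 - 20P = 268 + 6P; collecting terms, 130 = 26P and P* = 5.
Plugging P* into demand: Q* = 398 - 20(5) = 298.
After the shift, supply is Qs = 307 + 6P.
The new intersection has 91 = 26P, i.e. P = 3.5, Q = 328.
ΔQ = 328 - 298 = 30.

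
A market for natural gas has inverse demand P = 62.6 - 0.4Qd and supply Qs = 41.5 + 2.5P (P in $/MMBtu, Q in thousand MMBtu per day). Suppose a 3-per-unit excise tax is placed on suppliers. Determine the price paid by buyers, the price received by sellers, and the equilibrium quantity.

P_b = 24.5, P_s = 21.5, Q = 95.25

Inverting to quantity form: Qd = 156.5 - 2.5P.
Suppliers keep P_s = P_b - 3 per unit, so supply in terms of the buyer price is Qs = 34 + 2.5P_b.
Equate demand and the shifted supply: 156.5 - 2.5P_b = 34 + 2.5P_b, giving 5P_b = 122.5, so P_b = 24.5.
Then P_s = 24.5 - 3 = 21.5 and Q = 156.5 - 2.5(24.5) = 95.25.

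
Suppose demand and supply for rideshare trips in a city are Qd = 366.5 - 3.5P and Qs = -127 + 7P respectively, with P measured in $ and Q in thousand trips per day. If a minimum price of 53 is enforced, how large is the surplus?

Surplus = 63

At P = 53: Qd = 181 and Qs = 244.
Surplus = Qs - Qd = 244 - 181 = 63.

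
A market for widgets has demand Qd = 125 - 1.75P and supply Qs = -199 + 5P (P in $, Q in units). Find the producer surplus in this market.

Producer surplus = 168.1

The market clears where 125 - 1.75P = -199 + 5P. Rearranging, 6.75P = 324, hence P* = 48.
Plugging P* into demand: Q* = 125 - 1.75(48) = 41.
Supply choke price (Qs = 0): P = 39.8. Producer surplus = ½ × (48 - 39.8) × 41 = 168.1.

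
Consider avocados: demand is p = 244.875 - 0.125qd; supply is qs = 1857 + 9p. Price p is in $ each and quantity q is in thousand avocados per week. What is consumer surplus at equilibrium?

Rewriting in direct form: qd = 1959 - 8p.
At equilibrium qd = qs, so 1959 - 8p = 1857 + 9p; collecting terms, 102 = 17p and p* = 6.
Then q* = 1959 - 8(6) = 1911.
Demand choke price (qd = 0): p = 1959/8 = 244.875. Consumer surplus = ½ × (244.875 - 6) × 1911 = 228245.0625.

Consumer surplus = 228245.0625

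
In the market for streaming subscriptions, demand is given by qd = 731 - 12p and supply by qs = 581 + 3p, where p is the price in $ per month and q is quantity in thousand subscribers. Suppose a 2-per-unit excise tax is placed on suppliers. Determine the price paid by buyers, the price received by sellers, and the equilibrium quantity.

Suppliers keep p_s = p_b - 2 per unit, so supply in terms of the buyer price is qs = 575 + 3p_b.
Market clearing requires 731 - 12p_b = 575 + 3p_b; hence 156 = 15p_b and p_b = 10.4.
Then p_s = 10.4 - 2 = 8.4 and q = 731 - 12(10.4) = 606.2.

p_b = 10.4, p_s = 8.4, q = 606.2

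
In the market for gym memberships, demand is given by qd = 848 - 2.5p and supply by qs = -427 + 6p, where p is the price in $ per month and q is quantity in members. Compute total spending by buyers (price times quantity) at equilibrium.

Total spending by buyers = 70950

The market clears where 848 - 2.5p = -427 + 6p. Rearranging, 8.5p = 1275, hence p* = 150.
From the demand curve, q* = 848 - 2.5(150) = 473.
Total spending by buyers = p* × q* = 150 × 473 = 70950.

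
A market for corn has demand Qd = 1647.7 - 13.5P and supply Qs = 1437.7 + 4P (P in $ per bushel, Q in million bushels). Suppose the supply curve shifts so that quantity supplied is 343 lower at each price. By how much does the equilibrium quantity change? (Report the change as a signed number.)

At equilibrium Qd = Qs, so 1647.7 - 13.5P = 1437.7 + 4P; collecting terms, 210 = 17.5P and P* = 12.
Plugging P* into demand: Q* = 1647.7 - 13.5(12) = 1485.7.
After the shift, supply is Qs = 1094.7 + 4P.
The new intersection has 553 = 17.5P, i.e. P = 31.6, Q = 1221.1.
ΔQ = 1221.1 - 1485.7 = -264.6.

ΔQ = -264.6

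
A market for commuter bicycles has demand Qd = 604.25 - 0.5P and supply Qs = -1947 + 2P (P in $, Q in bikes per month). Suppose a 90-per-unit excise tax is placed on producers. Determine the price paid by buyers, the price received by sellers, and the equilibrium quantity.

Producers keep P_s = P_b - 90 per unit, so supply in terms of the buyer price is Qs = -2127 + 2P_b.
Set Qd = Qs: 604.25 - 0.5P_b = -2127 + 2P_b, so 2731.25 = 2.5P_b and P_b = 1092.5.
Then P_s = 1092.5 - 90 = 1002.5 and Q = 604.25 - 0.5(1092.5) = 58.

P_b = 1092.5, P_s = 1002.5, Q = 58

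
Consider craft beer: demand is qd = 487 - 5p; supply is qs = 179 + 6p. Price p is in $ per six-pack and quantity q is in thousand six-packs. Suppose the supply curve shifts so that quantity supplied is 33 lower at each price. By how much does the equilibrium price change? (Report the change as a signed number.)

Set qd = qs: 487 - 5p = 179 + 6p, so 308 = 11p and p* = 28.
Substitute back: q* = 487 - 5(28) = 347.
After the shift, supply is qs = 146 + 6p.
New equilibrium: 341 = 11p, so p = 31 and q = 332.
Δp = 31 - 28 = 3.

Δp = 3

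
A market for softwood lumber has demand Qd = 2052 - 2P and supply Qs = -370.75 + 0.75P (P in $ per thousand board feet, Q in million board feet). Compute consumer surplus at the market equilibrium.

Consumer surplus = 21025

Set Qd = Qs: 2052 - 2P = -370.75 + 0.75P, so 2422.75 = 2.75P and P* = 881.
From the demand curve, Q* = 2052 - 2(881) = 290.
Demand choke price (Qd = 0): P = 2052/2 = 1026. Consumer surplus = ½ × (1026 - 881) × 290 = 21025.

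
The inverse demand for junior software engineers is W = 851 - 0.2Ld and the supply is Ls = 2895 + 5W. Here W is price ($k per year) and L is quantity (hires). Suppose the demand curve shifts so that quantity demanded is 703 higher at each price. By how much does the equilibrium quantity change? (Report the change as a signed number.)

ΔL = 351.5

Inverting to quantity form: Ld = 4255 - 5W.
Equating demand and supply, 4255 - 5W = 2895 + 5W gives 10W = 1360, so W* = 136.
Then L* = 4255 - 5(136) = 3575.
After the shift, demand is Ld = 4958 - 5W.
The new intersection has 2063 = 10W, i.e. W = 206.3, L = 3926.5.
ΔL = 3926.5 - 3575 = 351.5.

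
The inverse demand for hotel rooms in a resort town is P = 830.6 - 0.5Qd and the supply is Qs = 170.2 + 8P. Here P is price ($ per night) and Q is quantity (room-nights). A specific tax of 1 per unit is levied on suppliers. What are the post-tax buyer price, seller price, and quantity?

Rewriting in direct form: Qd = 1661.2 - 2P.
With a tax of 1 on suppliers, they supply based on the net price P_s = P_b - 1, so Qs = 162.2 + 8P_b.
Set Qd = Qs: 1661.2 - 2P_b = 162.2 + 8P_b, so 1499 = 10P_b and P_b = 149.9.
So P_s = 148.9 and the quantity traded is Q = 1661.2 - 2(149.9) = 1361.4.

P_b = 149.9, P_s = 148.9, Q = 1361.4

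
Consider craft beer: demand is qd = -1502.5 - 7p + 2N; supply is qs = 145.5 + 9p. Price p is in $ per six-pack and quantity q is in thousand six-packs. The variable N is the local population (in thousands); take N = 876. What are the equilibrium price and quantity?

p* = 6.5, q* = 204

With N = 876, demand is qd = 249.5 - 7p.
Equating demand and supply, 249.5 - 7p = 145.5 + 9p gives 16p = 104, so p* = 6.5.
Then q* = 249.5 - 7(6.5) = 204.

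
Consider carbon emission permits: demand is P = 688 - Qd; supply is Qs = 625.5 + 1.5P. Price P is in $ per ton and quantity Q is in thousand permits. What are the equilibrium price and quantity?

Rewriting in direct form: Qd = 688 - P.
Set Qd = Qs: 688 - P = 625.5 + 1.5P, so 62.5 = 2.5P and P* = 25.
Plugging P* into demand: Q* = 688 - 25 = 663.

P* = 25, Q* = 663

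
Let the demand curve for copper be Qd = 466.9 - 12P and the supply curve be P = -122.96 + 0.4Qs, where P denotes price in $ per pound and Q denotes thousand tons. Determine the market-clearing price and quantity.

Rewriting in direct form: Qs = 307.4 + 2.5P.
Equating demand and supply, 466.9 - 12P = 307.4 + 2.5P gives 14.5P = 159.5, so P* = 11.
Substitute back: Q* = 466.9 - 12(11) = 334.9.

P* = 11, Q* = 334.9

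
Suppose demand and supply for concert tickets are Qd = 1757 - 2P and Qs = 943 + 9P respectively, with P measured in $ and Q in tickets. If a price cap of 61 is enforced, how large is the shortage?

Evaluating both curves at the ceiling price 61 gives Qd = 1635, Qs = 1492.
Shortage = Qd - Qs = 1635 - 1492 = 143.

Shortage = 143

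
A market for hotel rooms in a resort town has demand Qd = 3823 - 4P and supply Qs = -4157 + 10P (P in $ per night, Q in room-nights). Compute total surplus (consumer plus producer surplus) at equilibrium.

Total surplus = 416648.575

Equating demand and supply, 3823 - 4P = -4157 + 10P gives 14P = 7980, so P* = 570.
Then Q* = 3823 - 4(570) = 1543.
Demand choke price = 955.75; supply choke price = 415.7. CS = ½(955.75 - 570)(1543) = 297606.125; PS = ½(570 - 415.7)(1543) = 119042.45. Total surplus = 416648.575.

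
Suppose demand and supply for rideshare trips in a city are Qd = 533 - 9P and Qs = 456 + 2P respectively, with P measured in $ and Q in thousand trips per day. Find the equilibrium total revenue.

The market clears where 533 - 9P = 456 + 2P. Rearranging, 11P = 77, hence P* = 7.
Then Q* = 533 - 9(7) = 470.
Total revenue = P* × Q* = 7 × 470 = 3290.

Total revenue = 3290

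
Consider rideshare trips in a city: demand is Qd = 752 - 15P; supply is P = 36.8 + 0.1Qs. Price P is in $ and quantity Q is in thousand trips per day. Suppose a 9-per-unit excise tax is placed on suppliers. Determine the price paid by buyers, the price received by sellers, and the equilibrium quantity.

Inverting to quantity form: Qs = -368 + 10P.
Suppliers keep P_s = P_b - 9 per unit, so supply in terms of the buyer price is Qs = -458 + 10P_b.
Equate demand and the shifted supply: 752 - 15P_b = -458 + 10P_b, giving 25P_b = 1210, so P_b = 48.4.
So P_s = 39.4 and the quantity traded is Q = 752 - 15(48.4) = 26.

P_b = 48.4, P_s = 39.4, Q = 26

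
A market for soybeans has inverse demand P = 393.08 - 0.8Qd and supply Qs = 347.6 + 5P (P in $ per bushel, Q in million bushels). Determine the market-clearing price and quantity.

In direct form, Qd = 491.35 - 1.25P.
The market clears where 491.35 - 1.25P = 347.6 + 5P. Rearranging, 6.25P = 143.75, hence P* = 23.
From the demand curve, Q* = 491.35 - 1.25(23) = 462.6.

P* = 23, Q* = 462.6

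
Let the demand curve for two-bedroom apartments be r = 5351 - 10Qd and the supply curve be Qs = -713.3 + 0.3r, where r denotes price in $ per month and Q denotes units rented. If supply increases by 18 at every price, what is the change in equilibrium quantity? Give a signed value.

Inverting to quantity form: Qd = 535.1 - 0.1r.
At equilibrium Qd = Qs, so 535.1 - 0.1r = -713.3 + 0.3r; collecting terms, 1248.4 = 0.4r and r* = 3121.
Then Q* = 535.1 - 0.1(3121) = 223.
After the shift, supply is Qs = -695.3 + 0.3r.
New equilibrium: 1230.4 = 0.4r, so r = 3076 and Q = 227.5.
ΔQ = 227.5 - 223 = 4.5.

ΔQ = 4.5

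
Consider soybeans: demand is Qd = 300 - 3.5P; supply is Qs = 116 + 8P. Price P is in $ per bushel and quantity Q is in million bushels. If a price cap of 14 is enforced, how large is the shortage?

At P = 14: Qd = 251 and Qs = 228.
Shortage = Qd - Qs = 251 - 228 = 23.

Shortage = 23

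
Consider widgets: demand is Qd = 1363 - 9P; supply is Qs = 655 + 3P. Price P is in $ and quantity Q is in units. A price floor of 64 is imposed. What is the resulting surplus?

Surplus = 60

With P fixed at 64, quantity demanded is 787 and quantity supplied is 847.
Surplus = Qs - Qd = 847 - 787 = 60.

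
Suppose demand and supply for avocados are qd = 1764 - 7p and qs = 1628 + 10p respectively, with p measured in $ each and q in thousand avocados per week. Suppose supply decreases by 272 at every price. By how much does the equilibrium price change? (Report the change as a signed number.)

Δp = 16

Set qd = qs: 1764 - 7p = 1628 + 10p, so 136 = 17p and p* = 8.
Plugging p* into demand: q* = 1764 - 7(8) = 1708.
After the shift, supply is qs = 1356 + 10p.
New equilibrium: 408 = 17p, so p = 24 and q = 1596.
Δp = 24 - 8 = 16.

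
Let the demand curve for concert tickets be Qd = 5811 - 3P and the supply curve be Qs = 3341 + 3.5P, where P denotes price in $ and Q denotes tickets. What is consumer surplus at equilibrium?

Equating demand and supply, 5811 - 3P = 3341 + 3.5P gives 6.5P = 2470, so P* = 380.
Then Q* = 5811 - 3(380) = 4671.
Demand choke price (Qd = 0): P = 5811/3 = 1937. Consumer surplus = ½ × (1937 - 380) × 4671 = 3636373.5.

Consumer surplus = 3636373.5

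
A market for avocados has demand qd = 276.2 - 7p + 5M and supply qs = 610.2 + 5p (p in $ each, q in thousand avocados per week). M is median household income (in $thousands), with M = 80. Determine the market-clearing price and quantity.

With M = 80, demand is qd = 676.2 - 7p.
At equilibrium qd = qs, so 676.2 - 7p = 610.2 + 5p; collecting terms, 66 = 12p and p* = 5.5.
Then q* = 676.2 - 7(5.5) = 637.7.

p* = 5.5, q* = 637.7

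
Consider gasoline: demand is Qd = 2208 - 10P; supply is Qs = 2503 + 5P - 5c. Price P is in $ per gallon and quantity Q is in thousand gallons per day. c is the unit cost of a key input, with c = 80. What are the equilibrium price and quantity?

With c = 80, supply is Qs = 2103 + 5P.
The market clears where 2208 - 10P = 2103 + 5P. Rearranging, 15P = 105, hence P* = 7.
From the demand curve, Q* = 2208 - 10(7) = 2138.

P* = 7, Q* = 2138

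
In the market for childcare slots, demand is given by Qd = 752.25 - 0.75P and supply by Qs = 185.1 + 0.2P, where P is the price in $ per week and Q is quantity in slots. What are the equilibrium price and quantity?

P* = 597, Q* = 304.5

Equating demand and supply, 752.25 - 0.75P = 185.1 + 0.2P gives 0.95P = 567.15, so P* = 597.
Plugging P* into demand: Q* = 752.25 - 0.75(597) = 304.5.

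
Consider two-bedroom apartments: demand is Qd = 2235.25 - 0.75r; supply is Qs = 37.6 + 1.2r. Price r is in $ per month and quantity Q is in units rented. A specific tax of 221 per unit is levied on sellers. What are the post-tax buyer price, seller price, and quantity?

The tax drives a wedge r_b - r_s = 221. Substituting r_s = r_b - 221 into supply: Qs = -227.6 + 1.2r_b.
Market clearing requires 2235.25 - 0.75r_b = -227.6 + 1.2r_b; hence 2462.85 = 1.95r_b and r_b = 1263.
So r_s = 1042 and the quantity traded is Q = 2235.25 - 0.75(1263) = 1288.

r_b = 1263, r_s = 1042, Q = 1288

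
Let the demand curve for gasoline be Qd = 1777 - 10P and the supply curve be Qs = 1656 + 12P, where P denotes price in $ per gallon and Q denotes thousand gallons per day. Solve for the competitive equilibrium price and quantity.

P* = 5.5, Q* = 1722

At equilibrium Qd = Qs, so 1777 - 10P = 1656 + 12P; collecting terms, 121 = 22P and P* = 5.5.
From the demand curve, Q* = 1777 - 10(5.5) = 1722.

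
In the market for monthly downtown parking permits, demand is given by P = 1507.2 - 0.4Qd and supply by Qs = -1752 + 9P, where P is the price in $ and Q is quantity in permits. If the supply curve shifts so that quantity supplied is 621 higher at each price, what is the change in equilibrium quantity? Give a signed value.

Inverting to quantity form: Qd = 3768 - 2.5P.
The market clears where 3768 - 2.5P = -1752 + 9P. Rearranging, 11.5P = 5520, hence P* = 480.
From the demand curve, Q* = 3768 - 2.5(480) = 2568.
After the shift, supply is Qs = -1131 + 9P.
Re-solving, 11.5P = 4899 gives P = 426 and Q = 2703.
ΔQ = 2703 - 2568 = 135.

ΔQ = 135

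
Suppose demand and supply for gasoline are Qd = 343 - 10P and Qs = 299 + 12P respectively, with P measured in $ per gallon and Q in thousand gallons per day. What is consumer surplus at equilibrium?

Consumer surplus = 5216.45

Equating demand and supply, 343 - 10P = 299 + 12P gives 22P = 44, so P* = 2.
Then Q* = 343 - 10(2) = 323.
Demand choke price (Qd = 0): P = 343/10 = 34.3. Consumer surplus = ½ × (34.3 - 2) × 323 = 5216.45.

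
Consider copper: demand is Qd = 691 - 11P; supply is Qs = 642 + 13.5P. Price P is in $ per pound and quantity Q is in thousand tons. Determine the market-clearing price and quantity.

At equilibrium Qd = Qs, so 691 - 11P = 642 + 13.5P; collecting terms, 49 = 24.5P and P* = 2.
Then Q* = 691 - 11(2) = 669.

P* = 2, Q* = 669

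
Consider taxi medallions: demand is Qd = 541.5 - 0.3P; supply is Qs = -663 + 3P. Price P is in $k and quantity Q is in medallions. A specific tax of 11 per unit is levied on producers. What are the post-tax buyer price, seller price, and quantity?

The tax drives a wedge P_b - P_s = 11. Substituting P_s = P_b - 11 into supply: Qs = -696 + 3P_b.
Equate demand and the shifted supply: 541.5 - 0.3P_b = -696 + 3P_b, giving 3.3P_b = 1237.5, so P_b = 375.
So P_s = 364 and the quantity traded is Q = 541.5 - 0.3(375) = 429.

P_b = 375, P_s = 364, Q = 429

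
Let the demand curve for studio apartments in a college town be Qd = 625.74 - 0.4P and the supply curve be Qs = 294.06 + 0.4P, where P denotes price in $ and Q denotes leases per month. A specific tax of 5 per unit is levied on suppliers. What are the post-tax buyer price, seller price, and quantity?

Suppliers keep P_s = P_b - 5 per unit, so supply in terms of the buyer price is Qs = 292.06 + 0.4P_b.
Equate demand and the shifted supply: 625.74 - 0.4P_b = 292.06 + 0.4P_b, giving 0.8P_b = 333.68, so P_b = 417.1.
So P_s = 412.1 and the quantity traded is Q = 625.74 - 0.4(417.1) = 458.9.

P_b = 417.1, P_s = 412.1, Q = 458.9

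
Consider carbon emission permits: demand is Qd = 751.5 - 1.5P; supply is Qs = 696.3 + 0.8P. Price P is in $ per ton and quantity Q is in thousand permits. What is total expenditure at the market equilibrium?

Set Qd = Qs: 751.5 - 1.5P = 696.3 + 0.8P, so 55.2 = 2.3P and P* = 24.
Then Q* = 751.5 - 1.5(24) = 715.5.
Total expenditure = P* × Q* = 24 × 715.5 = 17172.

Total expenditure = 17172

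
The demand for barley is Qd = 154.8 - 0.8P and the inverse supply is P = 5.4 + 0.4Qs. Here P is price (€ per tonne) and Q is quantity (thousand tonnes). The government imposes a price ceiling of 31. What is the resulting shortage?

Inverting to quantity form: Qs = -13.5 + 2.5P.
With P fixed at 31, quantity demanded is 130 and quantity supplied is 64.
Shortage = Qd - Qs = 130 - 64 = 66.

Shortage = 66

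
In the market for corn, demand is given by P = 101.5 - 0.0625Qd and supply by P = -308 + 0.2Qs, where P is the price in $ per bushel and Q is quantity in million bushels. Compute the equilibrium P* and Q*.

P* = 4, Q* = 1560

In direct form, Qd = 1624 - 16P and Qs = 1540 + 5P.
At equilibrium Qd = Qs, so 1624 - 16P = 1540 + 5P; collecting terms, 84 = 21P and P* = 4.
From the demand curve, Q* = 1624 - 16(4) = 1560.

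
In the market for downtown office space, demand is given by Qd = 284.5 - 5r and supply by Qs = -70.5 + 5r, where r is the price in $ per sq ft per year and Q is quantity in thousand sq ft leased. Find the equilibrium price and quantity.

r* = 35.5, Q* = 107

The market clears where 284.5 - 5r = -70.5 + 5r. Rearranging, 10r = 355, hence r* = 35.5.
From the demand curve, Q* = 284.5 - 5(35.5) = 107.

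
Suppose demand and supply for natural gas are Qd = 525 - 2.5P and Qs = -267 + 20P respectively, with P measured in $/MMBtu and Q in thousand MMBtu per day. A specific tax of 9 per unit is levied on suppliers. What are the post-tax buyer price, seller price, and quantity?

With a tax of 9 on suppliers, they supply based on the net price P_s = P_b - 9, so Qs = -447 + 20P_b.
Market clearing requires 525 - 2.5P_b = -447 + 20P_b; hence 972 = 22.5P_b and P_b = 43.2.
So P_s = 34.2 and the quantity traded is Q = 525 - 2.5(43.2) = 417.

P_b = 43.2, P_s = 34.2, Q = 417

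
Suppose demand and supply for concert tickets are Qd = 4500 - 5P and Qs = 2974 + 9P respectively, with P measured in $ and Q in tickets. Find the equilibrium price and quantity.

At equilibrium Qd = Qs, so 4500 - 5P = 2974 + 9P; collecting terms, 1526 = 14P and P* = 109.
Plugging P* into demand: Q* = 4500 - 5(109) = 3955.

P* = 109, Q* = 3955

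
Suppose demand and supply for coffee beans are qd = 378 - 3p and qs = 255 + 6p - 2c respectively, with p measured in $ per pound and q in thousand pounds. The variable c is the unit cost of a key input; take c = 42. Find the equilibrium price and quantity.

p* = 23, q* = 309

With c = 42, supply is qs = 171 + 6p.
Equating demand and supply, 378 - 3p = 171 + 6p gives 9p = 207, so p* = 23.
Substitute back: q* = 378 - 3(23) = 309.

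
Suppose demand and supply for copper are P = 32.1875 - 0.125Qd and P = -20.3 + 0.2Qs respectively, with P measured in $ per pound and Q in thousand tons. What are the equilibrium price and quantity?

P* = 12, Q* = 161.5

Rewriting in direct form: Qd = 257.5 - 8P and Qs = 101.5 + 5P.
The market clears where 257.5 - 8P = 101.5 + 5P. Rearranging, 13P = 156, hence P* = 12.
Plugging P* into demand: Q* = 257.5 - 8(12) = 161.5.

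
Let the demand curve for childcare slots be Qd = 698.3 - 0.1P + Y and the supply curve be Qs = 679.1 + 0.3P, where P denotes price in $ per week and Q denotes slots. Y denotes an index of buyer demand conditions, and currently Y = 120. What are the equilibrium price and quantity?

P* = 348, Q* = 783.5

With Y = 120, demand is Qd = 818.3 - 0.1P.
The market clears where 818.3 - 0.1P = 679.1 + 0.3P. Rearranging, 0.4P = 139.2, hence P* = 348.
From the demand curve, Q* = 818.3 - 0.1(348) = 783.5.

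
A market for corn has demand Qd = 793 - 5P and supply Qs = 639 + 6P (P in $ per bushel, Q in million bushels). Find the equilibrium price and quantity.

At equilibrium Qd = Qs, so 793 - 5P = 639 + 6P; collecting terms, 154 = 11P and P* = 14.
From the demand curve, Q* = 793 - 5(14) = 723.

P* = 14, Q* = 723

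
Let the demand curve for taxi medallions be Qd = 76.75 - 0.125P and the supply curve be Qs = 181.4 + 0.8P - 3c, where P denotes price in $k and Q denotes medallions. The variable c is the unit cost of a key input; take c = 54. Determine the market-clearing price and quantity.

With c = 54, supply is Qs = 19.4 + 0.8P.
The market clears where 76.75 - 0.125P = 19.4 + 0.8P. Rearranging, 0.925P = 57.35, hence P* = 62.
Plugging P* into demand: Q* = 76.75 - 0.125(62) = 69.

P* = 62, Q* = 69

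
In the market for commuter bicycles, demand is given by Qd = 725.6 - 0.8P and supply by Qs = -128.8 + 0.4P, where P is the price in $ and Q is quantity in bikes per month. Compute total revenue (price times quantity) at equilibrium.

The market clears where 725.6 - 0.8P = -128.8 + 0.4P. Rearranging, 1.2P = 854.4, hence P* = 712.
From the demand curve, Q* = 725.6 - 0.8(712) = 156.
Total revenue = P* × Q* = 712 × 156 = 111072.

Total revenue = 111072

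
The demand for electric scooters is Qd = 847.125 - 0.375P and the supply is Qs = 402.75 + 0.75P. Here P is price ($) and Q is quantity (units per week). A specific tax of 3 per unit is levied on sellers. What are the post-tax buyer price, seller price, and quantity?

P_b = 397, P_s = 394, Q = 698.25

With a tax of 3 on sellers, they supply based on the net price P_s = P_b - 3, so Qs = 400.5 + 0.75P_b.
Market clearing requires 847.125 - 0.375P_b = 400.5 + 0.75P_b; hence 446.625 = 1.125P_b and P_b = 397.
So P_s = 394 and the quantity traded is Q = 847.125 - 0.375(397) = 698.25.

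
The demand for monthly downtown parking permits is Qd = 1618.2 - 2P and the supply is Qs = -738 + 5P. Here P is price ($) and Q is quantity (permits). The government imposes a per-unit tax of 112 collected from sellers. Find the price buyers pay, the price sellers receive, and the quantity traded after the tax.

P_b = 416.6, P_s = 304.6, Q = 785

With a tax of 112 on sellers, they supply based on the net price P_s = P_b - 112, so Qs = -1298 + 5P_b.
Set Qd = Qs: 1618.2 - 2P_b = -1298 + 5P_b, so 2916.2 = 7P_b and P_b = 416.6.
So P_s = 304.6 and the quantity traded is Q = 1618.2 - 2(416.6) = 785.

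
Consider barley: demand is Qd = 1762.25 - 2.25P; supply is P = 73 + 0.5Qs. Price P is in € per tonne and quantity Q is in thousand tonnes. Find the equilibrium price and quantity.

P* = 449, Q* = 752

Rewriting in direct form: Qs = -146 + 2P.
The market clears where 1762.25 - 2.25P = -146 + 2P. Rearranging, 4.25P = 1908.25, hence P* = 449.
Then Q* = 1762.25 - 2.25(449) = 752.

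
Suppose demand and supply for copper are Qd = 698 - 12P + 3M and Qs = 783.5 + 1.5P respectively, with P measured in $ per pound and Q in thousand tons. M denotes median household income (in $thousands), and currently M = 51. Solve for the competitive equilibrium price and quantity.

P* = 5, Q* = 791

With M = 51, demand is Qd = 851 - 12P.
Equating demand and supply, 851 - 12P = 783.5 + 1.5P gives 13.5P = 67.5, so P* = 5.
Substitute back: Q* = 851 - 12(5) = 791.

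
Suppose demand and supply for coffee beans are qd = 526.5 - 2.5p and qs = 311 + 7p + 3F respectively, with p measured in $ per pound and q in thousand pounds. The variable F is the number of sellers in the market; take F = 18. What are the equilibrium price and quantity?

p* = 17, q* = 484

With F = 18, supply is qs = 365 + 7p.
Equating demand and supply, 526.5 - 2.5p = 365 + 7p gives 9.5p = 161.5, so p* = 17.
From the demand curve, q* = 526.5 - 2.5(17) = 484.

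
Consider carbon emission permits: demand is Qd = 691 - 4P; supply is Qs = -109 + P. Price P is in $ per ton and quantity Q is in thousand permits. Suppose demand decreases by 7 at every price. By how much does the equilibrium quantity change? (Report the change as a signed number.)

ΔQ = -1.4

Equating demand and supply, 691 - 4P = -109 + P gives 5P = 800, so P* = 160.
From the demand curve, Q* = 691 - 4(160) = 51.
After the shift, demand is Qd = 684 - 4P.
New equilibrium: 793 = 5P, so P = 158.6 and Q = 49.6.
ΔQ = 49.6 - 51 = -1.4.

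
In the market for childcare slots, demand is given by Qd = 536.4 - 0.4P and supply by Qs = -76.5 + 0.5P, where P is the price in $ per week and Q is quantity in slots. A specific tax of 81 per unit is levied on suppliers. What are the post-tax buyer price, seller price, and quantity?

The tax drives a wedge P_b - P_s = 81. Substituting P_s = P_b - 81 into supply: Qs = -117 + 0.5P_b.
Set Qd = Qs: 536.4 - 0.4P_b = -117 + 0.5P_b, so 653.4 = 0.9P_b and P_b = 726.
Then P_s = 726 - 81 = 645 and Q = 536.4 - 0.4(726) = 246.

P_b = 726, P_s = 645, Q = 246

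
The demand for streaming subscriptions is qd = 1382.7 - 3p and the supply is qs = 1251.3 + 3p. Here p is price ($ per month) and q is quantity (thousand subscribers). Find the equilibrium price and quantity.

Equating demand and supply, 1382.7 - 3p = 1251.3 + 3p gives 6p = 131.4, so p* = 21.9.
Substitute back: q* = 1382.7 - 3(21.9) = 1317.

p* = 21.9, q* = 1317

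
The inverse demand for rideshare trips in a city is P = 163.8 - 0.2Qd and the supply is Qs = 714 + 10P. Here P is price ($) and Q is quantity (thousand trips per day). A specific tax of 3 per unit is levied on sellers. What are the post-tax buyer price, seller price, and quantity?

P_b = 9, P_s = 6, Q = 774

Inverting to quantity form: Qd = 819 - 5P.
The tax drives a wedge P_b - P_s = 3. Substituting P_s = P_b - 3 into supply: Qs = 684 + 10P_b.
Market clearing requires 819 - 5P_b = 684 + 10P_b; hence 135 = 15P_b and P_b = 9.
Then P_s = 9 - 3 = 6 and Q = 819 - 5(9) = 774.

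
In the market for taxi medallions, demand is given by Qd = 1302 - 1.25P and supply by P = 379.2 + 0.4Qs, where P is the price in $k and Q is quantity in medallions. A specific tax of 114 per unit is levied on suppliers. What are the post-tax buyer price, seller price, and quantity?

P_b = 676, P_s = 562, Q = 457

Rewriting in direct form: Qs = -948 + 2.5P.
The tax drives a wedge P_b - P_s = 114. Substituting P_s = P_b - 114 into supply: Qs = -1233 + 2.5P_b.
Set Qd = Qs: 1302 - 1.25P_b = -1233 + 2.5P_b, so 2535 = 3.75P_b and P_b = 676.
So P_s = 562 and the quantity traded is Q = 1302 - 1.25(676) = 457.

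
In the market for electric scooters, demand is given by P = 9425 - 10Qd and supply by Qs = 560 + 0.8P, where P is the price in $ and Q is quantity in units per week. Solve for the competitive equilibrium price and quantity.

Rewriting in direct form: Qd = 942.5 - 0.1P.
At equilibrium Qd = Qs, so 942.5 - 0.1P = 560 + 0.8P; collecting terms, 382.5 = 0.9P and P* = 425.
From the demand curve, Q* = 942.5 - 0.1(425) = 900.

P* = 425, Q* = 900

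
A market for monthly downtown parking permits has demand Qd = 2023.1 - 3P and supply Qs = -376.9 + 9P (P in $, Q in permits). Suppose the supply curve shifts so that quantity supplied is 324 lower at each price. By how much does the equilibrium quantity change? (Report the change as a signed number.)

ΔQ = -81

Equating demand and supply, 2023.1 - 3P = -376.9 + 9P gives 12P = 2400, so P* = 200.
Substitute back: Q* = 2023.1 - 3(200) = 1423.1.
After the shift, supply is Qs = -700.9 + 9P.
New equilibrium: 2724 = 12P, so P = 227 and Q = 1342.1.
ΔQ = 1342.1 - 1423.1 = -81.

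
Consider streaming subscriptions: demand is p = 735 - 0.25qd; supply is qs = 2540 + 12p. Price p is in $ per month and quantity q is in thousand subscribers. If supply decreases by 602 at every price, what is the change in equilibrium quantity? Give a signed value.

Rewriting in direct form: qd = 2940 - 4p.
The market clears where 2940 - 4p = 2540 + 12p. Rearranging, 16p = 400, hence p* = 25.
Substitute back: q* = 2940 - 4(25) = 2840.
After the shift, supply is qs = 1938 + 12p.
The new intersection has 1002 = 16p, i.e. p = 62.625, q = 2689.5.
Δq = 2689.5 - 2840 = -150.5.

Δq = -150.5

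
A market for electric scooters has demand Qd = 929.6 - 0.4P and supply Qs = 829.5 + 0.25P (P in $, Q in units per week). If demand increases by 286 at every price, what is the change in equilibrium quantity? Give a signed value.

Equating demand and supply, 929.6 - 0.4P = 829.5 + 0.25P gives 0.65P = 100.1, so P* = 154.
Then Q* = 929.6 - 0.4(154) = 868.
After the shift, demand is Qd = 1215.6 - 0.4P.
Re-solving, 0.65P = 386.1 gives P = 594 and Q = 978.
ΔQ = 978 - 868 = 110.

ΔQ = 110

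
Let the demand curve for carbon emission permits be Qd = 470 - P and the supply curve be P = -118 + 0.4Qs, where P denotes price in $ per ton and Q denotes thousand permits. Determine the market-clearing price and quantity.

In direct form, Qs = 295 + 2.5P.
The market clears where 470 - P = 295 + 2.5P. Rearranging, 3.5P = 175, hence P* = 50.
Then Q* = 470 - 50 = 420.

P* = 50, Q* = 420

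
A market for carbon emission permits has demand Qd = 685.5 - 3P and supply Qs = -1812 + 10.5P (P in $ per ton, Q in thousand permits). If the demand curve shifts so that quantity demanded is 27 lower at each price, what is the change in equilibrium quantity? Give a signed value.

ΔQ = -21

Equating demand and supply, 685.5 - 3P = -1812 + 10.5P gives 13.5P = 2497.5, so P* = 185.
Plugging P* into demand: Q* = 685.5 - 3(185) = 130.5.
After the shift, demand is Qd = 658.5 - 3P.
New equilibrium: 2470.5 = 13.5P, so P = 183 and Q = 109.5.
ΔQ = 109.5 - 130.5 = -21.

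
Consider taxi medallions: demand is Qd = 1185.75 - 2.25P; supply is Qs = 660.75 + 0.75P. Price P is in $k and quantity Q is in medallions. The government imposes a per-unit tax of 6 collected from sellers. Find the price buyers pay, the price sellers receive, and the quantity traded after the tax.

Sellers keep P_s = P_b - 6 per unit, so supply in terms of the buyer price is Qs = 656.25 + 0.75P_b.
Equate demand and the shifted supply: 1185.75 - 2.25P_b = 656.25 + 0.75P_b, giving 3P_b = 529.5, so P_b = 176.5.
So P_s = 170.5 and the quantity traded is Q = 1185.75 - 2.25(176.5) = 788.625.

P_b = 176.5, P_s = 170.5, Q = 788.625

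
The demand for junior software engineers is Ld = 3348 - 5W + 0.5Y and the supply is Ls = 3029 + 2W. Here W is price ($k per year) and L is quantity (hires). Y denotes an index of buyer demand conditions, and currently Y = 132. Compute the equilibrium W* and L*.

With Y = 132, demand is Ld = 3414 - 5W.
Set Ld = Ls: 3414 - 5W = 3029 + 2W, so 385 = 7W and W* = 55.
Plugging W* into demand: L* = 3414 - 5(55) = 3139.

W* = 55, L* = 3139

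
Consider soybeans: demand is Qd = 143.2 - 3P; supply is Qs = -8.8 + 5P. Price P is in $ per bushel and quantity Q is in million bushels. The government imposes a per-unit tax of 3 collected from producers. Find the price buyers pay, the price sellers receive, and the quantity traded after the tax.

With a tax of 3 on producers, they supply based on the net price P_s = P_b - 3, so Qs = -23.8 + 5P_b.
Set Qd = Qs: 143.2 - 3P_b = -23.8 + 5P_b, so 167 = 8P_b and P_b = 20.875.
Then P_s = 20.875 - 3 = 17.875 and Q = 143.2 - 3(20.875) = 80.575.

P_b = 20.875, P_s = 17.875, Q = 80.575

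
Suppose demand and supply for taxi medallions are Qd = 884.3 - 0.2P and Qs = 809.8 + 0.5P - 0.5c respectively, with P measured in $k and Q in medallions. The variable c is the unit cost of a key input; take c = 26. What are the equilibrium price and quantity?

With c = 26, supply is Qs = 796.8 + 0.5P.
Equating demand and supply, 884.3 - 0.2P = 796.8 + 0.5P gives 0.7P = 87.5, so P* = 125.
Then Q* = 884.3 - 0.2(125) = 859.3.

P* = 125, Q* = 859.3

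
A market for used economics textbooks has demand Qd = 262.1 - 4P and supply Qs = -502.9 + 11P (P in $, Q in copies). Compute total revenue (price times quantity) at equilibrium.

Total revenue = 2963.1

The market clears where 262.1 - 4P = -502.9 + 11P. Rearranging, 15P = 765, hence P* = 51.
Substitute back: Q* = 262.1 - 4(51) = 58.1.
Total revenue = P* × Q* = 51 × 58.1 = 2963.1.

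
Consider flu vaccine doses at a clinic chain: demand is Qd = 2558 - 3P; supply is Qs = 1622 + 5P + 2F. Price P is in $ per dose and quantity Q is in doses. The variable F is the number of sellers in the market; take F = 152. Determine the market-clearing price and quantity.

With F = 152, supply is Qs = 1926 + 5P.
Equating demand and supply, 2558 - 3P = 1926 + 5P gives 8P = 632, so P* = 79.
Plugging P* into demand: Q* = 2558 - 3(79) = 2321.

P* = 79, Q* = 2321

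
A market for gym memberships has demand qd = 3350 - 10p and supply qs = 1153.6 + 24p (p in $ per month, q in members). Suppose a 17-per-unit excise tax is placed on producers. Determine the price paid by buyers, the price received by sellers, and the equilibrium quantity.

p_b = 76.6, p_s = 59.6, q = 2584

With a tax of 17 on producers, they supply based on the net price p_s = p_b - 17, so qs = 745.6 + 24p_b.
Market clearing requires 3350 - 10p_b = 745.6 + 24p_b; hence 2604.4 = 34p_b and p_b = 76.6.
Then p_s = 76.6 - 17 = 59.6 and q = 3350 - 10(76.6) = 2584.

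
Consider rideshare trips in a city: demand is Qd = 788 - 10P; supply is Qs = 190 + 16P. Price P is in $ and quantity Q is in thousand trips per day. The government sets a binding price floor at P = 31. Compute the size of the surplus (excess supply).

Evaluating both curves at the floor price 31 gives Qd = 478, Qs = 686.
Surplus = Qs - Qd = 686 - 478 = 208.

Surplus = 208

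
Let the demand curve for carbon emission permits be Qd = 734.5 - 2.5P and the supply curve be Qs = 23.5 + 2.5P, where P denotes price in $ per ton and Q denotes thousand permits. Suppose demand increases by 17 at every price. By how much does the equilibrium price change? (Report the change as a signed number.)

ΔP = 3.4

At equilibrium Qd = Qs, so 734.5 - 2.5P = 23.5 + 2.5P; collecting terms, 711 = 5P and P* = 142.2.
Substitute back: Q* = 734.5 - 2.5(142.2) = 379.
After the shift, demand is Qd = 751.5 - 2.5P.
The new intersection has 728 = 5P, i.e. P = 145.6, Q = 387.5.
ΔP = 145.6 - 142.2 = 3.4.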